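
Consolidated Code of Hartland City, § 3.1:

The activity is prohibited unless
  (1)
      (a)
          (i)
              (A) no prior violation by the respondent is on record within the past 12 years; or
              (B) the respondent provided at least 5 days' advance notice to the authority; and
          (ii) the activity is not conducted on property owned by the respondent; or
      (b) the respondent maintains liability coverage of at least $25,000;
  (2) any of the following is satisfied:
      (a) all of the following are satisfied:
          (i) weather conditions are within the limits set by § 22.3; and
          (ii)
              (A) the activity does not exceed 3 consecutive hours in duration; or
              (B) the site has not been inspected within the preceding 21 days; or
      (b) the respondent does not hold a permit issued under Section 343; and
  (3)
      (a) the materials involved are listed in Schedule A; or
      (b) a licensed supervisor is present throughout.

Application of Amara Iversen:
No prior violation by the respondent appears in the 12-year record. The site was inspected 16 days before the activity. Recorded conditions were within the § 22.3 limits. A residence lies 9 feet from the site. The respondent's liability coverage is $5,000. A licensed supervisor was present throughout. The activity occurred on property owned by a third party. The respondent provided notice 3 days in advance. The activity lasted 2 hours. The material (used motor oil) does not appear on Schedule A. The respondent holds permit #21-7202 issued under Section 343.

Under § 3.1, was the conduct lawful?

(A) no prior violation — satisfied.
(B) ≥5 days' notice — not satisfied.
(i) = T OR F = true.
(ii) not (own property) — satisfied.
(a): T AND T → true.
(b) coverage ≥ $25,000 — not met.
(1) = T OR F = true.
(i) weather ok — holds.
(A) ≤ 3 hrs duration — met.
(B) not (site inspected) — not met.
So (ii) is satisfied (T OR F).
(a): T AND T → true.
(b) not (holds permit) — not met.
(2): T OR F → true.
(a) Schedule A material — fails.
(b) supervisor present — met.
So (3) is satisfied (F OR T).
Overall: T AND T AND T → true.

Yes — lawful.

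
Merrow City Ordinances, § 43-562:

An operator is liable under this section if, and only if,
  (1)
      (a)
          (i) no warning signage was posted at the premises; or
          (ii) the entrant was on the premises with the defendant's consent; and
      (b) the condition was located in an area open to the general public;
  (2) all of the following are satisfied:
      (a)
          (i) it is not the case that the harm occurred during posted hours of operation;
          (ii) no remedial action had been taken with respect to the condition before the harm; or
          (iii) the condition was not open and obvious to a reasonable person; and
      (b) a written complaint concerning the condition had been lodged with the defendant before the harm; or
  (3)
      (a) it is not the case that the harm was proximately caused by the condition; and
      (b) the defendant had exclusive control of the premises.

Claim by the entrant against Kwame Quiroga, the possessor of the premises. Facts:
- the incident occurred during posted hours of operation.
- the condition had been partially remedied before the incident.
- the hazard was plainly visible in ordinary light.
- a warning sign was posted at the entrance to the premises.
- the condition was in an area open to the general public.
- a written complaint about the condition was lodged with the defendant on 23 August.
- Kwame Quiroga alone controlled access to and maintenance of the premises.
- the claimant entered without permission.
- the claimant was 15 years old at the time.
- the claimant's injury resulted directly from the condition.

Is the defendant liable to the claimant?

(i) no signage posted — not satisfied.
(ii) consent to enter — not satisfied.
So (a) is not satisfied (F OR F).
(b) public area — holds.
(1): F AND T → false.
(i) not (during posted hours) — not satisfied.
(ii) no remedial action — not met.
(iii) not open/obvious — not met.
(a) = F OR F OR F = false.
(b) complaint lodged — met.
(2) = F AND T = false.
(a) not (proximate cause) — not met.
(b) exclusive control — met.
So (3) is not satisfied (F AND T).
Overall = F OR F OR F = false.

No — not liable.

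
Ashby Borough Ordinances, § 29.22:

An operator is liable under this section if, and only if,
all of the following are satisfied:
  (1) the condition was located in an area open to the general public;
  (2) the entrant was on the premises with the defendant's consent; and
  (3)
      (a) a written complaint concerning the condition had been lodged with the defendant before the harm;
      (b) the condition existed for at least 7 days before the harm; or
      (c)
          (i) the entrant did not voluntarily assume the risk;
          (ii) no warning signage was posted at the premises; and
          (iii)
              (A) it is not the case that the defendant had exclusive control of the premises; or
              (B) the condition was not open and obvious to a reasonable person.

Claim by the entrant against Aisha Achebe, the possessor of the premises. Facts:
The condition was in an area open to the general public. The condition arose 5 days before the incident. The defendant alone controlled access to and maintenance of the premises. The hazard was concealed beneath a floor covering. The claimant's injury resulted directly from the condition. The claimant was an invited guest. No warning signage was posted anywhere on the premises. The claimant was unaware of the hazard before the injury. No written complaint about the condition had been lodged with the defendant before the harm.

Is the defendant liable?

(1) public area — holds.
(2) consent to enter — met.
(a) complaint lodged — fails.
(b) condition ≥7 days old — fails.
(i) no assumed risk — holds.
(ii) no signage posted — met.
(A) not (exclusive control) — not met.
(B) not open/obvious — holds.
So (iii) is satisfied (F OR T).
So (c) is satisfied (T AND T AND T).
(3): F OR F OR T → true.
Overall = T AND T AND T = true.

Yes — liable.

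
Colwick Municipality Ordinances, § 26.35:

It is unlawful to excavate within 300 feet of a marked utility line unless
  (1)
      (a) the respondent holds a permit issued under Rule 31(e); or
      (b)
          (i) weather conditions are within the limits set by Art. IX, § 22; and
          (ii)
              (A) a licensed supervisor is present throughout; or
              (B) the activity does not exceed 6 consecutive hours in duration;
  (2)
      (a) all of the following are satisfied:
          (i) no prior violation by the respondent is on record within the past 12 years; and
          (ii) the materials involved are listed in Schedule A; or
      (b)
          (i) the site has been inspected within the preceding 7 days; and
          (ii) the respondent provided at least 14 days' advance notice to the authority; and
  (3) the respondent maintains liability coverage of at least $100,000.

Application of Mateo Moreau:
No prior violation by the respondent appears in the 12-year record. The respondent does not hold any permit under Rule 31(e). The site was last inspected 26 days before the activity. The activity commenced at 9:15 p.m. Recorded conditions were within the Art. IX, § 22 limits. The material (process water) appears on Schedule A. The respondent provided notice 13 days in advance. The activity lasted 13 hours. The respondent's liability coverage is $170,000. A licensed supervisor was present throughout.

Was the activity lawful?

(a) holds permit — not met.
(i) weather ok — holds.
(A) supervisor present — satisfied.
(B) ≤ 6 hrs duration — not met.
So (ii) is satisfied (T OR F).
So (b) is satisfied (T AND T).
(1) = F OR T = true.
(i) no prior violation — holds.
(ii) Schedule A material — holds.
(a) = T AND T = true.
(i) site inspected — fails.
(ii) ≥14 days' notice — not satisfied.
So (b) is not satisfied (F AND F).
(2) = T OR F = true.
(3) coverage ≥ $100,000 — holds.
Overall = T AND T AND T = true.

Yes — lawful.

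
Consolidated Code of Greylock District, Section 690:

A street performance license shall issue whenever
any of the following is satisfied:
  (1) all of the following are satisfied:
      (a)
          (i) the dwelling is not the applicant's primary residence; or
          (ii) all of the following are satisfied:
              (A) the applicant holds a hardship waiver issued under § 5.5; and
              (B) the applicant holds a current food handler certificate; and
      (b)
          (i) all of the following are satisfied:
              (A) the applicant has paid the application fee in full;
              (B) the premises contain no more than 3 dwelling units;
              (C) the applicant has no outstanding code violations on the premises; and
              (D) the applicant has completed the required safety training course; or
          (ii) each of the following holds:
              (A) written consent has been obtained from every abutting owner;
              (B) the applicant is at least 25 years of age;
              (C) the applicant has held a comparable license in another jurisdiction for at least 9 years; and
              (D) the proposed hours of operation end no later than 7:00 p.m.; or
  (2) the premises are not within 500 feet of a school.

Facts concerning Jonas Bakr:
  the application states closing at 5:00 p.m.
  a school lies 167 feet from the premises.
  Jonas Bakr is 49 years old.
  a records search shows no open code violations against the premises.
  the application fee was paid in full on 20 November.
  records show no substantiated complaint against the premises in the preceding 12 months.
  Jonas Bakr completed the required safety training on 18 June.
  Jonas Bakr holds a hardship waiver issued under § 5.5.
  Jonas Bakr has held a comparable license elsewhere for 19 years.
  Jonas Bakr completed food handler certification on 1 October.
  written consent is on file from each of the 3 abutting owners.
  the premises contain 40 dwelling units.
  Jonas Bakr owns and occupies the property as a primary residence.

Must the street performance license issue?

Yes — granted.

(i) not (primary residence) — not satisfied.
(A) hardship waiver — met.
(B) food handler cert. — holds.
So (ii) is satisfied (T AND T).
(a) = F OR T = true.
(A) fee paid — met.
(B) ≤ 3 units — not satisfied.
(C) no code violations — holds.
(D) safety training — met.
So (i) is not satisfied (T AND F AND T AND T).
(A) all abutters consent — holds.
(B) age ≥ 25 — met.
(C) prior license ≥ 9 yr — holds.
(D) closes by 7 p.m. — holds.
So (ii) is satisfied (T AND T AND T AND T).
(b): F OR T → true.
So (1) is satisfied (T AND T).
(2) ≥500 ft from school — fails.
So Overall is satisfied (T OR F).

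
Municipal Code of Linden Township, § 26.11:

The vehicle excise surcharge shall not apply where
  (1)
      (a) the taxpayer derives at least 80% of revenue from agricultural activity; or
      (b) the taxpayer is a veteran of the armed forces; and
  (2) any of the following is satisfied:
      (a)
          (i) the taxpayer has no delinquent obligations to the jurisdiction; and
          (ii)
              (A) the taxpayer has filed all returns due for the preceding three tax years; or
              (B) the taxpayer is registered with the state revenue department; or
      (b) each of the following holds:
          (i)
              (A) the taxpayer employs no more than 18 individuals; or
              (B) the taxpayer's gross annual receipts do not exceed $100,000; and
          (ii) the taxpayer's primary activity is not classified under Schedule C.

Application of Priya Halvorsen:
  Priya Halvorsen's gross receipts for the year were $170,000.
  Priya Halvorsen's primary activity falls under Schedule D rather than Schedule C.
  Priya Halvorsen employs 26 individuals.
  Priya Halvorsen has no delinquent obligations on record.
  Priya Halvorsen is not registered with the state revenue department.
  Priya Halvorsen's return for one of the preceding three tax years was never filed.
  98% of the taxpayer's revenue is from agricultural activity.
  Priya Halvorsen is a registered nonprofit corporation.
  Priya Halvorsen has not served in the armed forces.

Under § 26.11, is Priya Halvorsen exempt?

No — not exempt.

(a) ≥80% agricultural — holds.
(b) veteran — not met.
So (1) is satisfied (T OR F).
(i) no delinquency — satisfied.
(A) returns current — fails.
(B) state-registered — fails.
(ii): F OR F → false.
(a): T AND F → false.
(A) ≤ 18 employees — fails.
(B) receipts ≤ $100,000 — not satisfied.
So (i) is not satisfied (F OR F).
(ii) not (Schedule C activity) — met.
So (b) is not satisfied (F AND T).
(2): F OR F → false.
Overall = T AND F = false.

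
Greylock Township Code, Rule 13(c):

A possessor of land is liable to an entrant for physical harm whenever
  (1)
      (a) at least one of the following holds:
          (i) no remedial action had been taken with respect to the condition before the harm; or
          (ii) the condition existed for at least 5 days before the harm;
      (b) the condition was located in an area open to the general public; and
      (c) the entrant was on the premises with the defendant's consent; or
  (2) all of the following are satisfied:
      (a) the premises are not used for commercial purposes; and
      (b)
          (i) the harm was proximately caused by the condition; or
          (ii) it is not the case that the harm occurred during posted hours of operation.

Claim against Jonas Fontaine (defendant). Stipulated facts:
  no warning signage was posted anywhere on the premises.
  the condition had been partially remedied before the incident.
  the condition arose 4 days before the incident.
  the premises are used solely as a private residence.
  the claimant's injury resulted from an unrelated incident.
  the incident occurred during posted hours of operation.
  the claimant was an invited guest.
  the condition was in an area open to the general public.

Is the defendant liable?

No — not liable.

(i) no remedial action — fails.
(ii) condition ≥5 days old — fails.
(a): F OR F → false.
(b) public area — holds.
(c) consent to enter — holds.
So (1) is not satisfied (F AND T AND T).
(a) not (commercial use) — met.
(i) proximate cause — not met.
(ii) not (during posted hours) — not met.
(b) = F OR F = false.
(2) = T AND F = false.
Overall = F OR F = false.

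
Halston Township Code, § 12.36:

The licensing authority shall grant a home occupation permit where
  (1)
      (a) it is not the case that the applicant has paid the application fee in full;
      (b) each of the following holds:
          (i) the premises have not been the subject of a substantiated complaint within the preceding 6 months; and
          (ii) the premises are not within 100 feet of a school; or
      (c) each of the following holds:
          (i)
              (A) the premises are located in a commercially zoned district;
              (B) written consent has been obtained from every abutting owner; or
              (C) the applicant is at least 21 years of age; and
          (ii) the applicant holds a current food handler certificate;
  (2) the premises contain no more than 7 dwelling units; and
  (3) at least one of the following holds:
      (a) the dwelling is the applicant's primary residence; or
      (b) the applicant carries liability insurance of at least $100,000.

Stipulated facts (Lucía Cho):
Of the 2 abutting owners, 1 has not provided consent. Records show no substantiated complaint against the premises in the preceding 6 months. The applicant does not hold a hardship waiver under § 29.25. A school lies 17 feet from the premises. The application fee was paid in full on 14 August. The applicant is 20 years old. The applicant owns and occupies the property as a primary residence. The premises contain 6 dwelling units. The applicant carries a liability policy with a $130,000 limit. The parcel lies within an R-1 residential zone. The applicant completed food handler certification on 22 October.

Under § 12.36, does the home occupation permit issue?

(a) not (fee paid) — not met.
(i) no complaint in 6 mo. — satisfied.
(ii) ≥100 ft from school — not met.
(b) = T AND F = false.
(A) commercially zoned — not satisfied.
(B) all abutters consent — fails.
(C) age ≥ 21 — not met.
(i): F OR F OR F → false.
(ii) food handler cert. — satisfied.
(c): F AND T → false.
(1): F OR F OR F → false.
(2) ≤ 7 units — met.
(a) primary residence — holds.
(b) insurance ≥ $100,000 — met.
(3): T OR T → true.
Overall: F AND T AND T → false.

No — denied.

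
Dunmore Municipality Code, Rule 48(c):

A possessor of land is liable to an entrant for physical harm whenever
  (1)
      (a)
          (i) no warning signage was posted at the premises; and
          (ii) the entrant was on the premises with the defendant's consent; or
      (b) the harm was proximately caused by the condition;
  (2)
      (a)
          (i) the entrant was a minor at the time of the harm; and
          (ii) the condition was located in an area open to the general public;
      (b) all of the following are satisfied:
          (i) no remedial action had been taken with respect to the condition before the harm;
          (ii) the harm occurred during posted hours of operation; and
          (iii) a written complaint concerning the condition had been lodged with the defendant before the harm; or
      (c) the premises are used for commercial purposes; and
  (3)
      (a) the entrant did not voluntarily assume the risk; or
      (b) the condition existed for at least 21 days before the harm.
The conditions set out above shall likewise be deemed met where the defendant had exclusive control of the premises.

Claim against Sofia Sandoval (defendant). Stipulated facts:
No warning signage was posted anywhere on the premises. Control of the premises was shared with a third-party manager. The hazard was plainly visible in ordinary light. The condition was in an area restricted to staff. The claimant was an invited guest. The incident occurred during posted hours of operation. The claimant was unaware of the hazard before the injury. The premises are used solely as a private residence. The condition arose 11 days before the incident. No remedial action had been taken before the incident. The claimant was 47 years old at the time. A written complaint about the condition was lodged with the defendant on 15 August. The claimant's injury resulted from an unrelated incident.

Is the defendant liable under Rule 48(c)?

Yes — liable.

(i) no signage posted — holds.
(ii) consent to enter — holds.
(a): T AND T → true.
(b) proximate cause — fails.
So (1) is satisfied (T OR F).
(i) entrant a minor — fails.
(ii) public area — not satisfied.
So (a) is not satisfied (F AND F).
(i) no remedial action — met.
(ii) during posted hours — met.
(iii) complaint lodged — holds.
(b) = T AND T AND T = true.
(c) commercial use — not satisfied.
(2) = F OR T OR F = true.
(a) no assumed risk — met.
(b) condition ≥21 days old — not satisfied.
(3): T OR F → true.
Overall = T AND T AND T = true.
Exception (exclusive control) — not satisfied.
Result: main true OR exception false → true.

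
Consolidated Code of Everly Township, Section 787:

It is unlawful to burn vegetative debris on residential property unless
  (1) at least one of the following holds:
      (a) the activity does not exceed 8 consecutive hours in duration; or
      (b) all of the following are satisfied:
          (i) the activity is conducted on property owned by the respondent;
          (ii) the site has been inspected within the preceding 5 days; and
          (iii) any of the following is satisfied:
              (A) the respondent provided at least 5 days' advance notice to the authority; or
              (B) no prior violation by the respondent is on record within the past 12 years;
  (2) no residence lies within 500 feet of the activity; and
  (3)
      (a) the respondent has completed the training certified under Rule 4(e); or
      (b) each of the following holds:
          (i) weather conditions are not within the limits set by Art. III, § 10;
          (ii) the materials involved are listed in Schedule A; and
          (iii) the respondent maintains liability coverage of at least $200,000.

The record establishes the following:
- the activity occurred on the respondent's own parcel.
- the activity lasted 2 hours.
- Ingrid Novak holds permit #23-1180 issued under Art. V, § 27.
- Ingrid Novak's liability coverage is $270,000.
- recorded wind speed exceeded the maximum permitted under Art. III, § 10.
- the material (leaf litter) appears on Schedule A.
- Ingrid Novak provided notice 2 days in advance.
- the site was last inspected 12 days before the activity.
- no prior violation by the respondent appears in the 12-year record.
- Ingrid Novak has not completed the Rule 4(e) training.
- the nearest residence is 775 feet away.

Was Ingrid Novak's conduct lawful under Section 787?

(a) ≤ 8 hrs duration — holds.
(i) own property — met.
(ii) site inspected — not satisfied.
(A) ≥5 days' notice — not met.
(B) no prior violation — satisfied.
(iii): F OR T → true.
(b): T AND F AND T → false.
(1) = T OR F = true.
(2) no residence in 500 ft — met.
(a) training certified — not satisfied.
(i) not (weather ok) — satisfied.
(ii) Schedule A material — met.
(iii) coverage ≥ $200,000 — satisfied.
(b): T AND T AND T → true.
(3): F OR T → true.
So Overall is satisfied (T AND T AND T).

Yes — lawful.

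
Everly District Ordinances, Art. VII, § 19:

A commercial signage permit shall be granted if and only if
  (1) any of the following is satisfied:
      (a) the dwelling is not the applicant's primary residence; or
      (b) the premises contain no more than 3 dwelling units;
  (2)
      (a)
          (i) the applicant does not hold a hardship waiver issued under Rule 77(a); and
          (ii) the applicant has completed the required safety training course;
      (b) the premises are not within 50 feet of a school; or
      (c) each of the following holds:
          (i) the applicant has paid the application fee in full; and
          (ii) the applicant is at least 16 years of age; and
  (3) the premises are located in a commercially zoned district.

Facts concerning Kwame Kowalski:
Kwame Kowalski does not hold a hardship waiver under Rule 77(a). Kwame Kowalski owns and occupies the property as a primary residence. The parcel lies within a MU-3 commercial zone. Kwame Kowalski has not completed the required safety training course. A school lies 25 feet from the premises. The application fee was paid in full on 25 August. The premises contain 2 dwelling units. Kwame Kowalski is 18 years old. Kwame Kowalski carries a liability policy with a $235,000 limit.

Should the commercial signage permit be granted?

Yes — granted.

(a) not (primary residence) — not met.
(b) ≤ 3 units — satisfied.
So (1) is satisfied (F OR T).
(i) not (hardship waiver) — met.
(ii) safety training — not met.
So (a) is not satisfied (T AND F).
(b) ≥50 ft from school — not satisfied.
(i) fee paid — met.
(ii) age ≥ 16 — holds.
(c): T AND T → true.
So (2) is satisfied (F OR F OR T).
(3) commercially zoned — holds.
Overall = T AND T AND T = true.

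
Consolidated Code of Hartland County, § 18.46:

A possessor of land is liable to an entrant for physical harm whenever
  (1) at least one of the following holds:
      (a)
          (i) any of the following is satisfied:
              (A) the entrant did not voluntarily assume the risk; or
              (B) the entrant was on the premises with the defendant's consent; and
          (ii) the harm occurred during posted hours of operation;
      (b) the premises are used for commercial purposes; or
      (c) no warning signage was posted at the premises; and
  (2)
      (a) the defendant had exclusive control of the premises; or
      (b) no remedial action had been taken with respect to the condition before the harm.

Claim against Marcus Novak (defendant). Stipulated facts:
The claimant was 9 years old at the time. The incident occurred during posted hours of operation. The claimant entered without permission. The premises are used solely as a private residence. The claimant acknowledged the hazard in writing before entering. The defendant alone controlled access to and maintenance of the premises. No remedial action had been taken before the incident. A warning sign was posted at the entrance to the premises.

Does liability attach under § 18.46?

(A) no assumed risk — not satisfied.
(B) consent to enter — not met.
(i): F OR F → false.
(ii) during posted hours — holds.
So (a) is not satisfied (F AND T).
(b) commercial use — not satisfied.
(c) no signage posted — not met.
(1) = F OR F OR F = false.
(a) exclusive control — met.
(b) no remedial action — satisfied.
So (2) is satisfied (T OR T).
Overall = F AND T = false.

No — not liable.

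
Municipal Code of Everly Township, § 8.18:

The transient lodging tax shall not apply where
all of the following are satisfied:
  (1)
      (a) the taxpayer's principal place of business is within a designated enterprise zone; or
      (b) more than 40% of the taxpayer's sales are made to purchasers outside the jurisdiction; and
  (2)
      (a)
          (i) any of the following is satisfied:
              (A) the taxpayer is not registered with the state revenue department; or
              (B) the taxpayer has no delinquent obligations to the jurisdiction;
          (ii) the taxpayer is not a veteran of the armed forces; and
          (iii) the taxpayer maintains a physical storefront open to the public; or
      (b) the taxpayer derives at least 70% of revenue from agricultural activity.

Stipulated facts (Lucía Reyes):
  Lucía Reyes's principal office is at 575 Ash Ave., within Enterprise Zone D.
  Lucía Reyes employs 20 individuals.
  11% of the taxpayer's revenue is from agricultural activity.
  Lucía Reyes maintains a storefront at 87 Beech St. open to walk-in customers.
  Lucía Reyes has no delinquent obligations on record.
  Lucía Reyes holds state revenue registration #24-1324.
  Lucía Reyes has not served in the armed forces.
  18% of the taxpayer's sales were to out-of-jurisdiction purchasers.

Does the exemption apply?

Yes — exempt.

(a) in enterprise zone — met.
(b) >40% out-of-jur. sales — not met.
(1) = T OR F = true.
(A) not (state-registered) — not satisfied.
(B) no delinquency — met.
(i): F OR T → true.
(ii) not (veteran) — holds.
(iii) has storefront — met.
(a): T AND T AND T → true.
(b) ≥70% agricultural — not satisfied.
(2): T OR F → true.
So Overall is satisfied (T AND T).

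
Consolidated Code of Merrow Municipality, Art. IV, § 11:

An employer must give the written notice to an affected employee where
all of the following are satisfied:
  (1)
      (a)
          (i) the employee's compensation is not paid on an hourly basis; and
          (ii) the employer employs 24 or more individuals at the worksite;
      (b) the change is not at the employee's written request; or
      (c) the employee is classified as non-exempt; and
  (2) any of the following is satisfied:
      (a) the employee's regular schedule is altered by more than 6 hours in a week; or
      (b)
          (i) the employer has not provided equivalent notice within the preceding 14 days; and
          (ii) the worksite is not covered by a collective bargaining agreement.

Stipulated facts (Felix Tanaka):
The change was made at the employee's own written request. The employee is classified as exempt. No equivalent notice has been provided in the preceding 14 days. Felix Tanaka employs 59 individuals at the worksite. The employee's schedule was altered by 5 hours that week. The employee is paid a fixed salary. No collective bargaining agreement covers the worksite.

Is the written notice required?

Yes — required.

(i) not (hourly-paid) — holds.
(ii) ≥ 24 at site — holds.
(a) = T AND T = true.
(b) not employee-requested — fails.
(c) non-exempt — not satisfied.
(1) = T OR F OR F = true.
(a) schedule shift > 6h — not met.
(i) no recent notice — satisfied.
(ii) no CBA — met.
(b) = T AND T = true.
(2): F OR T → true.
Overall = T AND T = true.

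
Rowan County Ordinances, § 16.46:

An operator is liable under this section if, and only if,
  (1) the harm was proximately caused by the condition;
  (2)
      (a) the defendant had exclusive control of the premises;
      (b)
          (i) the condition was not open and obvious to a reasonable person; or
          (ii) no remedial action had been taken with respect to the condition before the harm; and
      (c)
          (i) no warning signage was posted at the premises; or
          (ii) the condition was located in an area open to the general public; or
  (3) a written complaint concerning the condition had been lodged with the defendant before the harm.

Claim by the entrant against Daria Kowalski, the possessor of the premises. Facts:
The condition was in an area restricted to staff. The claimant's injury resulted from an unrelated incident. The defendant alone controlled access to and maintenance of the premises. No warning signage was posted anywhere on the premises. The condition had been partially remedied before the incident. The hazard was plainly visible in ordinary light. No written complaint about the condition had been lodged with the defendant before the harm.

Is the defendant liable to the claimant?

No — not liable.

(1) proximate cause — not satisfied.
(a) exclusive control — met.
(i) not open/obvious — not met.
(ii) no remedial action — fails.
So (b) is not satisfied (F OR F).
(i) no signage posted — satisfied.
(ii) public area — fails.
(c) = T OR F = true.
(2) = T AND F AND T = false.
(3) complaint lodged — not satisfied.
Overall: F OR F OR F → false.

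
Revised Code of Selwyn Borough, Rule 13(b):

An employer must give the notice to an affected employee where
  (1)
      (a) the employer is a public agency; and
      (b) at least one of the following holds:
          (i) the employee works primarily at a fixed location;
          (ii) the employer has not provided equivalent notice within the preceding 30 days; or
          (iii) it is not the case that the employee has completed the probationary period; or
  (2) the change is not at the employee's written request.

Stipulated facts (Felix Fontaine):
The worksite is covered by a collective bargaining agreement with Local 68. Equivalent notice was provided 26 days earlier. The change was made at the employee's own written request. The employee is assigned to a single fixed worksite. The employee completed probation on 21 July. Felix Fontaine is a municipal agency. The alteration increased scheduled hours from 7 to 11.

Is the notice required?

(a) public agency — holds.
(i) fixed location — satisfied.
(ii) no recent notice — not met.
(iii) not (past probation) — fails.
(b): T OR F OR F → true.
(1) = T AND T = true.
(2) not employee-requested — fails.
Overall = T OR F = true.

Yes — required.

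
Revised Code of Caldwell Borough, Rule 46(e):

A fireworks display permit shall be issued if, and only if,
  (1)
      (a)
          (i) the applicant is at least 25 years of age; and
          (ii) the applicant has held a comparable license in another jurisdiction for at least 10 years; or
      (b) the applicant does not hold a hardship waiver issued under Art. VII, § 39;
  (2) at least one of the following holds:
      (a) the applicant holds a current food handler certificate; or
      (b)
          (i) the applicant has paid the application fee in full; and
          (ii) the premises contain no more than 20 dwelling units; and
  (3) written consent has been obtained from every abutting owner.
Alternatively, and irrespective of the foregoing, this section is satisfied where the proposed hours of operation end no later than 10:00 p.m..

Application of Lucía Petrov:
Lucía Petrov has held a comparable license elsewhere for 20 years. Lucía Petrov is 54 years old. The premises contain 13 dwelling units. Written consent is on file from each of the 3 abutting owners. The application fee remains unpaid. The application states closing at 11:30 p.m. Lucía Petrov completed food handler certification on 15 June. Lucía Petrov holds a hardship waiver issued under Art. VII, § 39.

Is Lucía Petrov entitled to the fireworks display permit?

(i) age ≥ 25 — satisfied.
(ii) prior license ≥ 10 yr — satisfied.
So (a) is satisfied (T AND T).
(b) not (hardship waiver) — not met.
So (1) is satisfied (T OR F).
(a) food handler cert. — satisfied.
(i) fee paid — not met.
(ii) ≤ 20 units — satisfied.
(b): F AND T → false.
(2): T OR F → true.
(3) all abutters consent — satisfied.
Overall = T AND T AND T = true.
Exception (closes by 10 p.m.) — not satisfied.
Result: main true OR exception false → true.

Yes — granted.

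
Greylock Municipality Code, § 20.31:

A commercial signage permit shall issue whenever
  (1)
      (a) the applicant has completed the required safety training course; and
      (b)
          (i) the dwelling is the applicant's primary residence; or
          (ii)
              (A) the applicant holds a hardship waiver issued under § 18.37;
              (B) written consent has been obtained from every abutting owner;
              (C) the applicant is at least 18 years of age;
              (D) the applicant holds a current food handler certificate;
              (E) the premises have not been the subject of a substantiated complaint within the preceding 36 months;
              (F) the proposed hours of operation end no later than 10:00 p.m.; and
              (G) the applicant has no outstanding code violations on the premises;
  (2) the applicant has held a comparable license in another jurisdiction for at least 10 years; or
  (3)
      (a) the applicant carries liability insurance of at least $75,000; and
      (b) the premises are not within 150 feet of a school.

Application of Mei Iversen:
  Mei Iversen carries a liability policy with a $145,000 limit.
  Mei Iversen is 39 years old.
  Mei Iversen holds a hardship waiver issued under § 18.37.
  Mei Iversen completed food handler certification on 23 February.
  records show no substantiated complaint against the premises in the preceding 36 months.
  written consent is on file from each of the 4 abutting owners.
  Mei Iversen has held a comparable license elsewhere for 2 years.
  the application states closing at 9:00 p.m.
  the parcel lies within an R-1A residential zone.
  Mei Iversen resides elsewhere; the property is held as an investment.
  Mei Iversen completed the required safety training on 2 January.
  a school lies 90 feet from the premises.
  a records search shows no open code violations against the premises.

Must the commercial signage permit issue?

Yes — granted.

(a) safety training — holds.
(i) primary residence — fails.
(A) hardship waiver — met.
(B) all abutters consent — met.
(C) age ≥ 18 — holds.
(D) food handler cert. — satisfied.
(E) no complaint in 36 mo. — holds.
(F) closes by 10 p.m. — holds.
(G) no code violations — satisfied.
So (ii) is satisfied (T AND T AND T AND T AND T AND T AND T).
(b): F OR T → true.
(1) = T AND T = true.
(2) prior license ≥ 10 yr — not met.
(a) insurance ≥ $75,000 — holds.
(b) ≥150 ft from school — fails.
So (3) is not satisfied (T AND F).
So Overall is satisfied (T OR F OR F).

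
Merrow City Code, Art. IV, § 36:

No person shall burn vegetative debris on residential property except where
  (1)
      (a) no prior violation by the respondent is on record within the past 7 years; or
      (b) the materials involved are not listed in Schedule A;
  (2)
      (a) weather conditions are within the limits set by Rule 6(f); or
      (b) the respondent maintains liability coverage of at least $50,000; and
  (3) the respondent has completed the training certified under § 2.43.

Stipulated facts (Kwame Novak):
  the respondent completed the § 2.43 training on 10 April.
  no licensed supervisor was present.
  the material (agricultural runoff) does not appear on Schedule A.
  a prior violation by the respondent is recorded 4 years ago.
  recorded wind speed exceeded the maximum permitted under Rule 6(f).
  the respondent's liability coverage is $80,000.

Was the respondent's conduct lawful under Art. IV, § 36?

Yes — lawful.

(a) no prior violation — not met.
(b) not (Schedule A material) — met.
(1): F OR T → true.
(a) weather ok — fails.
(b) coverage ≥ $50,000 — met.
(2): F OR T → true.
(3) training certified — satisfied.
Overall = T AND T AND T = true.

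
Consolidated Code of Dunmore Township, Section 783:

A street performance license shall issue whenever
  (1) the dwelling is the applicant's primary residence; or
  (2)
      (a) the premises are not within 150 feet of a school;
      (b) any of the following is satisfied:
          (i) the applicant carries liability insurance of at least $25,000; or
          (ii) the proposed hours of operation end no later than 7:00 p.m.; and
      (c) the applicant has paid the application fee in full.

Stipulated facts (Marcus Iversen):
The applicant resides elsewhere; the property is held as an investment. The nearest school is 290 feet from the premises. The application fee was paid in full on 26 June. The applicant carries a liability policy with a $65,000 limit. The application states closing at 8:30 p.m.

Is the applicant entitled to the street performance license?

(1) primary residence — not met.
(a) ≥150 ft from school — satisfied.
(i) insurance ≥ $25,000 — met.
(ii) closes by 7 p.m. — fails.
So (b) is satisfied (T OR F).
(c) fee paid — satisfied.
(2) = T AND T AND T = true.
Overall = F OR T = true.

Yes — granted.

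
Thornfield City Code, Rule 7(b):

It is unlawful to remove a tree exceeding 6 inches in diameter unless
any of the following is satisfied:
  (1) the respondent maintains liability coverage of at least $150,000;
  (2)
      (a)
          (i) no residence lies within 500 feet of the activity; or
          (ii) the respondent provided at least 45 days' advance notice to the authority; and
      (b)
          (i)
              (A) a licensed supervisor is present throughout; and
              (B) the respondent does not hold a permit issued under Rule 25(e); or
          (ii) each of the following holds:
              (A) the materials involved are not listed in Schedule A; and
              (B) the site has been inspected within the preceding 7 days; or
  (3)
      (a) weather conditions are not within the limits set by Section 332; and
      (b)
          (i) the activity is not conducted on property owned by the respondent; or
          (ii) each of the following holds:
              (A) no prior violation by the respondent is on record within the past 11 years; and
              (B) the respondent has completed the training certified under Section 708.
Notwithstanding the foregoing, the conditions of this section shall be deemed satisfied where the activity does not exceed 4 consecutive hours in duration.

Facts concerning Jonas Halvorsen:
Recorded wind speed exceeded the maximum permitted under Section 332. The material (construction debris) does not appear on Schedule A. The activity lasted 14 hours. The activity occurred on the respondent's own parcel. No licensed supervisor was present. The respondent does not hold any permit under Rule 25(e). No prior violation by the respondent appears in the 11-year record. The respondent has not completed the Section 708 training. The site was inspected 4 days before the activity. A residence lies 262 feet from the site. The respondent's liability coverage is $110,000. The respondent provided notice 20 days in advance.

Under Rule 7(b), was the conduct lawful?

No — unlawful.

(1) coverage ≥ $150,000 — not satisfied.
(i) no residence in 500 ft — not satisfied.
(ii) ≥45 days' notice — not satisfied.
So (a) is not satisfied (F OR F).
(A) supervisor present — fails.
(B) not (holds permit) — holds.
(i) = F AND T = false.
(A) not (Schedule A material) — satisfied.
(B) site inspected — holds.
So (ii) is satisfied (T AND T).
(b) = F OR T = true.
(2): F AND T → false.
(a) not (weather ok) — satisfied.
(i) not (own property) — not satisfied.
(A) no prior violation — satisfied.
(B) training certified — fails.
(ii): T AND F → false.
(b) = F OR F = false.
(3) = T AND F = false.
Overall: F OR F OR F → false.
Exception (≤ 4 hrs duration) — not satisfied.
Result: main false OR exception false → false.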